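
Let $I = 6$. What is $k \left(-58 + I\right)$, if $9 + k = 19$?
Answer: $-520$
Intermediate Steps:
$k = 10$ ($k = -9 + 19 = 10$)
$k \left(-58 + I\right) = 10 \left(-58 + 6\right) = 10 \left(-52\right) = -520$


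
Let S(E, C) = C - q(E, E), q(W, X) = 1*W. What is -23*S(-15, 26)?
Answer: -943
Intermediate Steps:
q(W, X) = W
S(E, C) = C - E
-23*S(-15, 26) = -23*(26 - 1*(-15)) = -23*(26 + 15) = -23*41 = -943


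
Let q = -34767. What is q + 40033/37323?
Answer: -1297568708/37323 ≈ -34766.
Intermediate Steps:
q + 40033/37323 = -34767 + 40033/37323 = -1297568708/37323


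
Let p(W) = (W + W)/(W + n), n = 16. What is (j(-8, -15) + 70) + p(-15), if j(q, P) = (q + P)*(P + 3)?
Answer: 316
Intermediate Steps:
p(W) = 2*W/(16 + W) (p(W) = (W + W)/(W + 16) = (2*W)/(16 + W) = 2*W/(16 + W))
j(q, P) = (3 + P)*(P + q) (j(q, P) = (P + q)*(3 + P) = (3 + P)*(P + q))
(j(-8, -15) + 70) + p(-15) = (((-15)² + 3*(-15) + 3*(-8) - 15*(-8)) + 70) + 2*(-15)/(16 - 15) = ((225 - 45 - 24 + 120) + 70) + 2*(-15)/1 = (276 + 70) + 2*(-15)*1 = 346 - 30 = 316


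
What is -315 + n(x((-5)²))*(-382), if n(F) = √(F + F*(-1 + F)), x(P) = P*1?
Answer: -9865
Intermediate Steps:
x(P) = P
-315 + n(x((-5)²))*(-382) = -315 + √(((-5)²)²)*(-382) = -315 + √(25²)*(-382) = -315 + √625*(-382) = -315 + 25*(-382) = -315 - 9550 = -9865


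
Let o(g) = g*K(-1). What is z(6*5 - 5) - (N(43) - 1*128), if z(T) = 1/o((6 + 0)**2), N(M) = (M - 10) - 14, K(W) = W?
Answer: 3923/36 ≈ 108.97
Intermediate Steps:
N(M) = -24 + M (N(M) = (-10 + M) - 14 = -24 + M)
o(g) = -g (o(g) = g*(-1) = -g)
z(T) = -1/36 (z(T) = 1/(-(6 + 0)**2) = 1/(-1*6**2) = 1/(-1*36) = 1/(-36) = -1/36)
z(6*5 - 5) - (N(43) - 1*128) = -1/36 - ((-24 + 43) - 1*128) = -1/36 - (19 - 128) = -1/36 - 1*(-109) = -1/36 + 109 = 3923/36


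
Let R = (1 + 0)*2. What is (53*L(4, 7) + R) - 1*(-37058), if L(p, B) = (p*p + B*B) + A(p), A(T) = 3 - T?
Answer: 40452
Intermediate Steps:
L(p, B) = 3 + B**2 + p**2 - p (L(p, B) = (p*p + B*B) + (3 - p) = (p**2 + B**2) + (3 - p) = (B**2 + p**2) + (3 - p) = 3 + B**2 + p**2 - p)
R = 2 (R = 1*2 = 2)
(53*L(4, 7) + R) - 1*(-37058) = (53*(3 + 7**2 + 4**2 - 1*4) + 2) - 1*(-37058) = (53*(3 + 49 + 16 - 4) + 2) + 37058 = (53*64 + 2) + 37058 = (3392 + 2) + 37058 = 3394 + 37058 = 40452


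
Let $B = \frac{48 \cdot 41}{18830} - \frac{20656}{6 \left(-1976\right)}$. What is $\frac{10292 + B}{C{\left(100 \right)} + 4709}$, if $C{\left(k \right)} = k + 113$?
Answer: $\frac{71815176289}{34338406830} \approx 2.0914$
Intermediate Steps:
$C{\left(k \right)} = 113 + k$
$B = \frac{12883909}{6976515}$ ($B = 1968 \cdot \frac{1}{18830} - \frac{20656}{-11856} = \frac{984}{9415} - - \frac{1291}{741} = \frac{984}{9415} + \frac{1291}{741} = \frac{12883909}{6976515} \approx 1.8468$)
$\frac{10292 + B}{C{\left(100 \right)} + 4709} = \frac{10292 + \frac{12883909}{6976515}}{\left(113 + 100\right) + 4709} = \frac{71815176289}{6976515 \left(213 + 4709\right)} = \frac{71815176289}{6976515 \cdot 4922} = \frac{71815176289}{6976515} \cdot \frac{1}{4922} = \frac{71815176289}{34338406830}$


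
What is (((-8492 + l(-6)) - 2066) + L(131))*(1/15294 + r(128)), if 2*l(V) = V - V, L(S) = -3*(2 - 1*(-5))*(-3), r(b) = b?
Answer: -20545358335/15294 ≈ -1.3434e+6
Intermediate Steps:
L(S) = 63 (L(S) = -3*(2 + 5)*(-3) = -3*7*(-3) = -21*(-3) = 63)
l(V) = 0 (l(V) = (V - V)/2 = (½)*0 = 0)
(((-8492 + l(-6)) - 2066) + L(131))*(1/15294 + r(128)) = (((-8492 + 0) - 2066) + 63)*(1/15294 + 128) = ((-8492 - 2066) + 63)*(1/15294 + 128) = (-10558 + 63)*(1957633/15294) = -10495*1957633/15294 = -20545358335/15294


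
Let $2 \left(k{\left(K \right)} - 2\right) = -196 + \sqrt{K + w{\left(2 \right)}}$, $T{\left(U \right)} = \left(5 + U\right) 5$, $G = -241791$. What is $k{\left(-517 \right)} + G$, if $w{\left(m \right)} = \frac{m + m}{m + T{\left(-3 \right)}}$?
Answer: $-241887 + \frac{5 i \sqrt{186}}{6} \approx -2.4189 \cdot 10^{5} + 11.365 i$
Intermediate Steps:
$T{\left(U \right)} = 25 + 5 U$
$w{\left(m \right)} = \frac{2 m}{10 + m}$ ($w{\left(m \right)} = \frac{m + m}{m + \left(25 + 5 \left(-3\right)\right)} = \frac{2 m}{m + \left(25 - 15\right)} = \frac{2 m}{m + 10} = \frac{2 m}{10 + m}$)
$k{\left(K \right)} = -96 + \frac{\sqrt{\frac{1}{3} + K}}{2}$ ($k{\left(K \right)} = 2 + \frac{-196 + \sqrt{K + 2 \cdot 2 \frac{1}{10 + 2}}}{2} = 2 + \frac{-196 + \sqrt{K + 2 \cdot 2 \cdot \frac{1}{12}}}{2} = 2 + \frac{-196 + \sqrt{K + \frac{1}{3}}}{2} = 2 + \frac{-196 + \sqrt{\frac{1}{3} + K}}{2} = 2 + \left(-98 + \frac{\sqrt{\frac{1}{3} + K}}{2}\right) = -96 + \frac{\sqrt{\frac{1}{3} + K}}{2}$)
$k{\left(-517 \right)} + G = \left(-96 + \frac{\sqrt{3 + 9 \left(-517\right)}}{6}\right) - 241791 = \left(-96 + \frac{\sqrt{3 - 4653}}{6}\right) - 241791 = \left(-96 + \frac{\sqrt{-4650}}{6}\right) - 241791 = \left(-96 + \frac{5 i \sqrt{186}}{6}\right) - 241791 = -241887 + \frac{5 i \sqrt{186}}{6}$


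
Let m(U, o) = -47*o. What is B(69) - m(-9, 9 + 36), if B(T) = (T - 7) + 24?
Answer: 2201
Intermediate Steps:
B(T) = 17 + T (B(T) = (-7 + T) + 24 = 17 + T)
B(69) - m(-9, 9 + 36) = (17 + 69) - (-47)*(9 + 36) = 86 - (-47)*45 = 86 - 1*(-2115) = 86 + 2115 = 2201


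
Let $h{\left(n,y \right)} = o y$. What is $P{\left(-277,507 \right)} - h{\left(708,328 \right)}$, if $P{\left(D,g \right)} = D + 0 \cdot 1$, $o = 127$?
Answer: $-41933$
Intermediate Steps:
$P{\left(D,g \right)} = D$ ($P{\left(D,g \right)} = D + 0 = D$)
$h{\left(n,y \right)} = 127 y$
$P{\left(-277,507 \right)} - h{\left(708,328 \right)} = -277 - 127 \cdot 328 = -277 - 41656 = -41933$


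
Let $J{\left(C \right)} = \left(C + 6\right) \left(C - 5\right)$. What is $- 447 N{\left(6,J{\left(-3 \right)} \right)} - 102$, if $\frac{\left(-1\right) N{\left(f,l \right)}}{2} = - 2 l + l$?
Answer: $21354$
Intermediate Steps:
$J{\left(C \right)} = \left(-5 + C\right) \left(6 + C\right)$ ($J{\left(C \right)} = \left(6 + C\right) \left(-5 + C\right) = \left(-5 + C\right) \left(6 + C\right)$)
$N{\left(f,l \right)} = 2 l$ ($N{\left(f,l \right)} = - 2 \left(- 2 l + l\right) = - 2 \left(- l\right) = 2 l$)
$- 447 N{\left(6,J{\left(-3 \right)} \right)} - 102 = - 447 \cdot 2 \left(-30 - 3 + \left(-3\right)^{2}\right) - 102 = - 447 \cdot 2 \left(-30 - 3 + 9\right) - 102 = - 447 \cdot 2 \left(-24\right) - 102 = \left(-447\right) \left(-48\right) - 102 = 21456 - 102 = 21354$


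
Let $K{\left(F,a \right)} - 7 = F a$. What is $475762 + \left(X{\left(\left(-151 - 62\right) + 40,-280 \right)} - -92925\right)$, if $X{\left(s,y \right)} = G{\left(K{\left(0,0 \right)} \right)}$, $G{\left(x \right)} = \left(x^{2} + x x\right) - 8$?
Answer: $568777$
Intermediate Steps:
$K{\left(F,a \right)} = 7 + F a$
$G{\left(x \right)} = -8 + 2 x^{2}$ ($G{\left(x \right)} = \left(x^{2} + x^{2}\right) - 8 = 2 x^{2} - 8 = -8 + 2 x^{2}$)
$X{\left(s,y \right)} = 90$ ($X{\left(s,y \right)} = -8 + 2 \left(7 + 0 \cdot 0\right)^{2} = -8 + 2 \left(7 + 0\right)^{2} = -8 + 2 \cdot 7^{2} = -8 + 2 \cdot 49 = -8 + 98 = 90$)
$475762 + \left(X{\left(\left(-151 - 62\right) + 40,-280 \right)} - -92925\right) = 475762 + \left(90 - -92925\right) = 475762 + \left(90 + 92925\right) = 475762 + 93015 = 568777$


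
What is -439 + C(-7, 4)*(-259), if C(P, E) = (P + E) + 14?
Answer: -3288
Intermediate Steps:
C(P, E) = 14 + E + P (C(P, E) = (E + P) + 14 = 14 + E + P)
-439 + C(-7, 4)*(-259) = -439 + (14 + 4 - 7)*(-259) = -439 + 11*(-259) = -439 - 2849 = -3288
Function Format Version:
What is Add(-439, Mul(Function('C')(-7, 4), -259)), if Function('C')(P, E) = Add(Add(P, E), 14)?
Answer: -3288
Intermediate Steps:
Function('C')(P, E) = Add(14, E, P) (Function('C')(P, E) = Add(Add(E, P), 14) = Add(14, E, P))
Add(-439, Mul(Function('C')(-7, 4), -259)) = Add(-439, Mul(Add(14, 4, -7), -259)) = Add(-439, Mul(11, -259)) = Add(-439, -2849) = -3288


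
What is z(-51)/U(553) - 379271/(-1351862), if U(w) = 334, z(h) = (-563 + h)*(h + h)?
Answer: 42395544925/225760954 ≈ 187.79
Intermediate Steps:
z(h) = 2*h*(-563 + h) (z(h) = (-563 + h)*(2*h) = 2*h*(-563 + h))
z(-51)/U(553) - 379271/(-1351862) = (2*(-51)*(-563 - 51))/334 - 379271/(-1351862) = (2*(-51)*(-614))*(1/334) - 379271*(-1/1351862) = 62628*(1/334) + 379271/1351862 = 31314/167 + 379271/1351862 = 42395544925/225760954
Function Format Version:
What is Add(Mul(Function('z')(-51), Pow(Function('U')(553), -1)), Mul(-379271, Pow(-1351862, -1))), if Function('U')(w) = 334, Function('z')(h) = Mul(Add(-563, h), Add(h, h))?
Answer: Rational(42395544925, 225760954) ≈ 187.79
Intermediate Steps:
Function('z')(h) = Mul(2, h, Add(-563, h)) (Function('z')(h) = Mul(Add(-563, h), Mul(2, h)) = Mul(2, h, Add(-563, h)))
Add(Mul(Function('z')(-51), Pow(Function('U')(553), -1)), Mul(-379271, Pow(-1351862, -1))) = Add(Mul(Mul(2, -51, Add(-563, -51)), Pow(334, -1)), Mul(-379271, Pow(-1351862, -1))) = Add(Mul(Mul(2, -51, -614), Rational(1, 334)), Mul(-379271, Rational(-1, 1351862))) = Add(Mul(62628, Rational(1, 334)), Rational(379271, 1351862)) = Add(Rational(31314, 167), Rational(379271, 1351862)) = Rational(42395544925, 225760954)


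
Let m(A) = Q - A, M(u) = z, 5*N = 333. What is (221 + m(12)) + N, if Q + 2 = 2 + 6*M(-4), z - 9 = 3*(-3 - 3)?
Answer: 1108/5 ≈ 221.60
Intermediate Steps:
N = 333/5 (N = (⅕)*333 = 333/5 ≈ 66.600)
z = -9 (z = 9 + 3*(-3 - 3) = 9 + 3*(-6) = 9 - 18 = -9)
M(u) = -9
Q = -54 (Q = -2 + (2 + 6*(-9)) = -2 + (2 - 54) = -2 - 52 = -54)
m(A) = -54 - A
(221 + m(12)) + N = (221 + (-54 - 1*12)) + 333/5 = (221 + (-54 - 12)) + 333/5 = (221 - 66) + 333/5 = 155 + 333/5 = 1108/5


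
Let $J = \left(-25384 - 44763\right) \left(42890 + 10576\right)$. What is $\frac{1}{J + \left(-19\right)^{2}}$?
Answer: $- \frac{1}{3750479141} \approx -2.6663 \cdot 10^{-10}$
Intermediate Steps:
$J = -3750479502$ ($J = \left(-70147\right) 53466 = -3750479502$)
$\frac{1}{J + \left(-19\right)^{2}} = \frac{1}{-3750479502 + \left(-19\right)^{2}} = \frac{1}{-3750479502 + 361} = \frac{1}{-3750479141} = - \frac{1}{3750479141}$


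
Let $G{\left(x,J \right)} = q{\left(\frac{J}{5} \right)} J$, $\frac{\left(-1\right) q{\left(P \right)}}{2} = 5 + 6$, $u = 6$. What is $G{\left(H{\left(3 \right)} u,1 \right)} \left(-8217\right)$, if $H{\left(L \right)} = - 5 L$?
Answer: $180774$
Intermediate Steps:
$q{\left(P \right)} = -22$ ($q{\left(P \right)} = - 2 \left(5 + 6\right) = \left(-2\right) 11 = -22$)
$G{\left(x,J \right)} = - 22 J$
$G{\left(H{\left(3 \right)} u,1 \right)} \left(-8217\right) = \left(-22\right) 1 \left(-8217\right) = \left(-22\right) \left(-8217\right) = 180774$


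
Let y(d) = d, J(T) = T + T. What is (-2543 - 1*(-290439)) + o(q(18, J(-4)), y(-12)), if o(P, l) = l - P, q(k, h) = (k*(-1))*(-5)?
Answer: 287794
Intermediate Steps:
J(T) = 2*T
q(k, h) = 5*k (q(k, h) = -k*(-5) = 5*k)
(-2543 - 1*(-290439)) + o(q(18, J(-4)), y(-12)) = (-2543 - 1*(-290439)) + (-12 - 5*18) = (-2543 + 290439) + (-12 - 1*90) = 287896 + (-12 - 90) = 287896 - 102 = 287794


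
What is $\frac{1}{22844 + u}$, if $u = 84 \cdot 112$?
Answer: $\frac{1}{32252} \approx 3.1006 \cdot 10^{-5}$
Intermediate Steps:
$u = 9408$
$\frac{1}{22844 + u} = \frac{1}{22844 + 9408} = \frac{1}{32252}$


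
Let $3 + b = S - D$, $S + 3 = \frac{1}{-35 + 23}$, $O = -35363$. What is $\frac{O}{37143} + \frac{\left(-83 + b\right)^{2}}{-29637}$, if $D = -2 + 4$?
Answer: $- \frac{21699168119}{17612913456} \approx -1.232$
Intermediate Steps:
$S = - \frac{37}{12}$ ($S = -3 + \frac{1}{-35 + 23} = -3 + \frac{1}{-12} = -3 - \frac{1}{12} = - \frac{37}{12} \approx -3.0833$)
$D = 2$
$b = - \frac{97}{12}$ ($b = -3 - \frac{61}{12} = - \frac{97}{12} \approx -8.0833$)
$\frac{O}{37143} + \frac{\left(-83 + b\right)^{2}}{-29637} = - \frac{35363}{37143} + \frac{\left(-83 - \frac{97}{12}\right)^{2}}{-29637} = \left(-35363\right) \frac{1}{37143} + \left(- \frac{1093}{12}\right)^{2} \left(- \frac{1}{29637}\right) = - \frac{35363}{37143} + \frac{1194649}{144} \left(- \frac{1}{29637}\right) = - \frac{35363}{37143} - \frac{1194649}{4267728} = - \frac{21699168119}{17612913456}$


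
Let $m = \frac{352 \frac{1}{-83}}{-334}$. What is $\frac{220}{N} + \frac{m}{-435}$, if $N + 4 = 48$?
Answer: $\frac{30147499}{6029535} \approx 5.0$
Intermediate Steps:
$N = 44$ ($N = -4 + 48 = 44$)
$m = \frac{176}{13861}$ ($m = 352 \left(- \frac{1}{83}\right) \left(- \frac{1}{334}\right) = \left(- \frac{352}{83}\right) \left(- \frac{1}{334}\right) = \frac{176}{13861} \approx 0.012698$)
$\frac{220}{N} + \frac{m}{-435} = \frac{220}{44} + \frac{176}{13861 \left(-435\right)} = 220 \cdot \frac{1}{44} + \frac{176}{13861} \left(- \frac{1}{435}\right) = 5 - \frac{176}{6029535} = \frac{30147499}{6029535}$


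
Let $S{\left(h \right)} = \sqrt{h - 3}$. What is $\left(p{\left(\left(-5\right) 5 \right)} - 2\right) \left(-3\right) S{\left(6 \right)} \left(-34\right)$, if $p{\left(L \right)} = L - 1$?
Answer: $- 2856 \sqrt{3} \approx -4946.7$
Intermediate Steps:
$S{\left(h \right)} = \sqrt{-3 + h}$
$p{\left(L \right)} = -1 + L$
$\left(p{\left(\left(-5\right) 5 \right)} - 2\right) \left(-3\right) S{\left(6 \right)} \left(-34\right) = \left(\left(-1 - 25\right) - 2\right) \left(-3\right) \sqrt{-3 + 6} \left(-34\right) = \left(\left(-1 - 25\right) - 2\right) \left(-3\right) \sqrt{3} \left(-34\right) = \left(-26 - 2\right) \left(-3\right) \sqrt{3} \left(-34\right) = \left(-28\right) \left(-3\right) \sqrt{3} \left(-34\right) = 84 \sqrt{3} \left(-34\right) = - 2856 \sqrt{3}$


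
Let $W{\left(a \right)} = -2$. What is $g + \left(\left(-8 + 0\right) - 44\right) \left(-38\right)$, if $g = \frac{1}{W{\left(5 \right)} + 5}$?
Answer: $\frac{5929}{3} \approx 1976.3$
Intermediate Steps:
$g = \frac{1}{3}$ ($g = \frac{1}{-2 + 5} = \frac{1}{3} \approx 0.33333$)
$g + \left(\left(-8 + 0\right) - 44\right) \left(-38\right) = \frac{1}{3} + \left(\left(-8 + 0\right) - 44\right) \left(-38\right) = \frac{1}{3} + \left(-8 - 44\right) \left(-38\right) = \frac{1}{3} - -1976 = \frac{1}{3} + 1976 = \frac{5929}{3}$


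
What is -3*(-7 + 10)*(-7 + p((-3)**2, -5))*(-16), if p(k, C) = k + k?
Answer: 1584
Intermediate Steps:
p(k, C) = 2*k
-3*(-7 + 10)*(-7 + p((-3)**2, -5))*(-16) = -3*(-7 + 10)*(-7 + 2*(-3)**2)*(-16) = -9*(-7 + 2*9)*(-16) = -9*(-7 + 18)*(-16) = -9*11*(-16) = -3*33*(-16) = -99*(-16) = 1584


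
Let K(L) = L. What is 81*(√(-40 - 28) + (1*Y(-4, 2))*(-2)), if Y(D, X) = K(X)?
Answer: -324 + 162*I*√17 ≈ -324.0 + 667.94*I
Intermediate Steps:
Y(D, X) = X
81*(√(-40 - 28) + (1*Y(-4, 2))*(-2)) = 81*(√(-40 - 28) + (1*2)*(-2)) = 81*(√(-68) + 2*(-2)) = 81*(2*I*√17 - 4) = 81*(-4 + 2*I*√17) = -324 + 162*I*√17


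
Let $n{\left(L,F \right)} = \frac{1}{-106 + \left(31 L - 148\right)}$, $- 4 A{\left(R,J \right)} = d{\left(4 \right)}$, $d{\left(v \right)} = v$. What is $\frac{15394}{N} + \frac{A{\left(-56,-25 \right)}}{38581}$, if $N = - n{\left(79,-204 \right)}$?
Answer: $- \frac{1303645431231}{38581} \approx -3.379 \cdot 10^{7}$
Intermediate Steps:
$A{\left(R,J \right)} = -1$ ($A{\left(R,J \right)} = \left(- \frac{1}{4}\right) 4 = -1$)
$n{\left(L,F \right)} = \frac{1}{-254 + 31 L}$ ($n{\left(L,F \right)} = \frac{1}{-106 + \left(-148 + 31 L\right)} = \frac{1}{-254 + 31 L}$)
$N = - \frac{1}{2195}$ ($N = - \frac{1}{-254 + 31 \cdot 79} = - \frac{1}{-254 + 2449} = - \frac{1}{2195} \approx -0.00045558$)
$\frac{15394}{N} + \frac{A{\left(-56,-25 \right)}}{38581} = \frac{15394}{- \frac{1}{2195}} - \frac{1}{38581} = 15394 \left(-2195\right) - \frac{1}{38581} = -33789830 - \frac{1}{38581} = - \frac{1303645431231}{38581}$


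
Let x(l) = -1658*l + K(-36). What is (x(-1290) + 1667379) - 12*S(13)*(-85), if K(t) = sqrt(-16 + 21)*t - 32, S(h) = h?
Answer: 3819427 - 36*sqrt(5) ≈ 3.8193e+6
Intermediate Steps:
K(t) = -32 + t*sqrt(5) (K(t) = sqrt(5)*t - 32 = t*sqrt(5) - 32 = -32 + t*sqrt(5))
x(l) = -32 - 1658*l - 36*sqrt(5) (x(l) = -1658*l + (-32 - 36*sqrt(5)) = -32 - 1658*l - 36*sqrt(5))
(x(-1290) + 1667379) - 12*S(13)*(-85) = ((-32 - 1658*(-1290) - 36*sqrt(5)) + 1667379) - 12*13*(-85) = ((-32 + 2138820 - 36*sqrt(5)) + 1667379) - 156*(-85) = ((2138788 - 36*sqrt(5)) + 1667379) + 13260 = (3806167 - 36*sqrt(5)) + 13260 = 3819427 - 36*sqrt(5)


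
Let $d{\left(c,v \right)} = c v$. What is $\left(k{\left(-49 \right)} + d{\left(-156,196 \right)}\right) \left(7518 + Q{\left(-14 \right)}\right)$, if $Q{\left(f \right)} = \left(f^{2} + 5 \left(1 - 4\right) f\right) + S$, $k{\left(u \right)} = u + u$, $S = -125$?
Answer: $-239226526$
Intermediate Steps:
$k{\left(u \right)} = 2 u$
$Q{\left(f \right)} = -125 + f^{2} - 15 f$ ($Q{\left(f \right)} = \left(f^{2} + 5 \left(1 - 4\right) f\right) - 125 = \left(f^{2} + 5 \left(-3\right) f\right) - 125 = \left(f^{2} - 15 f\right) - 125 = -125 + f^{2} - 15 f$)
$\left(k{\left(-49 \right)} + d{\left(-156,196 \right)}\right) \left(7518 + Q{\left(-14 \right)}\right) = \left(2 \left(-49\right) - 30576\right) \left(7518 - \left(-85 - 196\right)\right) = \left(-98 - 30576\right) \left(7518 + \left(-125 + 196 + 210\right)\right) = - 30674 \left(7518 + 281\right) = \left(-30674\right) 7799 = -239226526$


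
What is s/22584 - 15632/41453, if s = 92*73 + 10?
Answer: -12370035/156029092 ≈ -0.079280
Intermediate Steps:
s = 6726 (s = 6716 + 10 = 6726)
s/22584 - 15632/41453 = 6726/22584 - 15632/41453 = 6726*(1/22584) - 15632*1/41453 = 1121/3764 - 15632/41453 = -12370035/156029092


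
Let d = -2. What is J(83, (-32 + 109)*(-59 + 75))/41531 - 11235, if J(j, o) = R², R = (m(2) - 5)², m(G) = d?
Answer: -66656912/5933 ≈ -11235.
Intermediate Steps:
m(G) = -2
R = 49 (R = (-2 - 5)² = (-7)² = 49)
J(j, o) = 2401 (J(j, o) = 49² = 2401)
J(83, (-32 + 109)*(-59 + 75))/41531 - 11235 = 2401/41531 - 11235 = 2401*(1/41531) - 11235 = 343/5933 - 11235 = -66656912/5933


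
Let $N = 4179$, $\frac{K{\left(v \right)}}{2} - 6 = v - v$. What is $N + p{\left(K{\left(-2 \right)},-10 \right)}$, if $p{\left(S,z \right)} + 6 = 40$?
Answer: $4213$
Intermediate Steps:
$K{\left(v \right)} = 12$ ($K{\left(v \right)} = 12 + 2 \left(v - v\right) = 12 + 2 \cdot 0 = 12 + 0 = 12$)
$p{\left(S,z \right)} = 34$ ($p{\left(S,z \right)} = -6 + 40 = 34$)
$N + p{\left(K{\left(-2 \right)},-10 \right)} = 4179 + 34 = 4213$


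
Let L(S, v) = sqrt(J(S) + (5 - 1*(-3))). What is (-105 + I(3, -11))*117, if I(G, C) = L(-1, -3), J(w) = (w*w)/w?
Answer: -12285 + 117*sqrt(7) ≈ -11975.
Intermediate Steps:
J(w) = w (J(w) = w**2/w = w)
L(S, v) = sqrt(8 + S) (L(S, v) = sqrt(S + (5 - 1*(-3))) = sqrt(S + (5 + 3)) = sqrt(S + 8) = sqrt(8 + S))
I(G, C) = sqrt(7) (I(G, C) = sqrt(8 - 1) = sqrt(7))
(-105 + I(3, -11))*117 = (-105 + sqrt(7))*117 = -12285 + 117*sqrt(7)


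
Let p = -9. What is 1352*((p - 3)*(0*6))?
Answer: 0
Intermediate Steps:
1352*((p - 3)*(0*6)) = 1352*((-9 - 3)*(0*6)) = 1352*(-12*0) = 1352*0 = 0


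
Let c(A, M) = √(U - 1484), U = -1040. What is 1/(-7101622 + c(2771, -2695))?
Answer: -3550811/25216517516704 - I*√631/25216517516704 ≈ -1.4081e-7 - 9.9616e-13*I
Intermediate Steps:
c(A, M) = 2*I*√631 (c(A, M) = √(-1040 - 1484) = √(-2524) = 2*I*√631)
1/(-7101622 + c(2771, -2695)) = 1/(-7101622 + 2*I*√631)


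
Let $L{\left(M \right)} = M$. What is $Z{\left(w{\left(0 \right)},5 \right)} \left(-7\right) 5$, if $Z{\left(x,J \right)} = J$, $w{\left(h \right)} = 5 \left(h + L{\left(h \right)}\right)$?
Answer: $-175$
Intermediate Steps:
$w{\left(h \right)} = 10 h$ ($w{\left(h \right)} = 5 \left(h + h\right) = 5 \cdot 2 h = 10 h$)
$Z{\left(w{\left(0 \right)},5 \right)} \left(-7\right) 5 = 5 \left(-7\right) 5 = \left(-35\right) 5 = -175$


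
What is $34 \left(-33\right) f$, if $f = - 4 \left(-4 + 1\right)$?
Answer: $-13464$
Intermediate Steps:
$f = 12$ ($f = \left(-4\right) \left(-3\right) = 12$)
$34 \left(-33\right) f = 34 \left(-33\right) 12 = \left(-1122\right) 12 = -13464$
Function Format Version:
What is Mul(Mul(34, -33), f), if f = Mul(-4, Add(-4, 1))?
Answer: -13464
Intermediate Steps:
f = 12 (f = Mul(-4, -3) = 12)
Mul(Mul(34, -33), f) = Mul(Mul(34, -33), 12) = Mul(-1122, 12) = -13464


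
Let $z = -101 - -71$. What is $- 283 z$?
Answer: $8490$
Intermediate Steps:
$z = -30$ ($z = -101 + 71 = -30$)
$- 283 z = \left(-283\right) \left(-30\right) = 8490$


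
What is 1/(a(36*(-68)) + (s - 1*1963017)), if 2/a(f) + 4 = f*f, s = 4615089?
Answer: 2996350/7946535937201 ≈ 3.7706e-7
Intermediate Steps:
a(f) = 2/(-4 + f²) (a(f) = 2/(-4 + f*f) = 2/(-4 + f²))
1/(a(36*(-68)) + (s - 1*1963017)) = 1/(2/(-4 + (36*(-68))²) + (4615089 - 1*1963017)) = 1/(2/(-4 + (-2448)²) + (4615089 - 1963017)) = 1/(2/(-4 + 5992704) + 2652072) = 1/(2/5992700 + 2652072) = 1/(2*(1/5992700) + 2652072) = 1/(1/2996350 + 2652072) = 1/(7946535937201/2996350) = 2996350/7946535937201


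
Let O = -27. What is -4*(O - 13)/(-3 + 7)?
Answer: 40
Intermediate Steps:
-4*(O - 13)/(-3 + 7) = -4*(-27 - 13)/(-3 + 7) = -(-160)/4 = -4*(-10) = 40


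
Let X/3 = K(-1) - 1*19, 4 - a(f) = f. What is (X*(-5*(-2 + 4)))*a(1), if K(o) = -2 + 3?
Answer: 1620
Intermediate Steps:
K(o) = 1
a(f) = 4 - f
X = -54 (X = 3*(1 - 1*19) = 3*(1 - 19) = 3*(-18) = -54)
(X*(-5*(-2 + 4)))*a(1) = (-(-270)*(-2 + 4))*(4 - 1*1) = (-(-270)*2)*(4 - 1) = -54*(-10)*3 = 540*3 = 1620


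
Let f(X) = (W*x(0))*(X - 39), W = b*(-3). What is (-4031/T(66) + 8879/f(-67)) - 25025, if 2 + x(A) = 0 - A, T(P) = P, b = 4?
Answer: -234035471/9328 ≈ -25090.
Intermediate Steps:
x(A) = -2 - A (x(A) = -2 + (0 - A) = -2 - A)
W = -12 (W = 4*(-3) = -12)
f(X) = -936 + 24*X (f(X) = (-12*(-2 - 1*0))*(X - 39) = (-12*(-2 + 0))*(-39 + X) = (-12*(-2))*(-39 + X) = 24*(-39 + X) = -936 + 24*X)
(-4031/T(66) + 8879/f(-67)) - 25025 = (-4031/66 + 8879/(-936 + 24*(-67))) - 25025 = (-4031*1/66 + 8879/(-936 - 1608)) - 25025 = (-4031/66 + 8879/(-2544)) - 25025 = (-4031/66 + 8879*(-1/2544)) - 25025 = (-4031/66 - 8879/2544) - 25025 = -602271/9328 - 25025 = -234035471/9328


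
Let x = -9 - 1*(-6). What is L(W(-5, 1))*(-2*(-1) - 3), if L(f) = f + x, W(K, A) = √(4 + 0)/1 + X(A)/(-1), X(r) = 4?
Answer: 5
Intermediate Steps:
x = -3 (x = -9 + 6 = -3)
W(K, A) = -2 (W(K, A) = √(4 + 0)/1 + 4/(-1) = √4*1 + 4*(-1) = 2*1 - 4 = 2 - 4 = -2)
L(f) = -3 + f (L(f) = f - 3 = -3 + f)
L(W(-5, 1))*(-2*(-1) - 3) = (-3 - 2)*(-2*(-1) - 3) = -5*(2 - 3) = -5*(-1) = 5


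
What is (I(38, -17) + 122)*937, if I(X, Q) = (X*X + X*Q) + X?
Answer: 897646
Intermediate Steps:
I(X, Q) = X + X² + Q*X (I(X, Q) = (X² + Q*X) + X = X + X² + Q*X)
(I(38, -17) + 122)*937 = (38*(1 - 17 + 38) + 122)*937 = (38*22 + 122)*937 = (836 + 122)*937 = 958*937 = 897646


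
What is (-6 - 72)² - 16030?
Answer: -9946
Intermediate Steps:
(-6 - 72)² - 16030 = (-78)² - 16030 = 6084 - 16030 = -9946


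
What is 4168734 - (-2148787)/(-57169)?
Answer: 238320205259/57169 ≈ 4.1687e+6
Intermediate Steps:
4168734 - (-2148787)/(-57169) = 4168734 - (-2148787)*(-1)/57169 = 4168734 - 1*2148787/57169 = 4168734 - 2148787/57169 = 238320205259/57169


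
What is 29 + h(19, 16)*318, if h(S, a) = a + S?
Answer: 11159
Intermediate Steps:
h(S, a) = S + a
29 + h(19, 16)*318 = 29 + (19 + 16)*318 = 29 + 35*318 = 29 + 11130 = 11159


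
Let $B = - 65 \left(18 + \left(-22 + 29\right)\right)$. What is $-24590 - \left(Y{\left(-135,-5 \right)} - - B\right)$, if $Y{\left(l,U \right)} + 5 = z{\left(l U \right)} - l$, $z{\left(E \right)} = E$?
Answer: $-23770$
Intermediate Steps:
$Y{\left(l,U \right)} = -5 - l + U l$ ($Y{\left(l,U \right)} = -5 + \left(l U - l\right) = -5 + \left(U l - l\right) = -5 + \left(- l + U l\right) = -5 - l + U l$)
$B = -1625$ ($B = - 65 \left(18 + 7\right) = \left(-65\right) 25 = -1625$)
$-24590 - \left(Y{\left(-135,-5 \right)} - - B\right) = -24590 - \left(\left(-5 - -135 - -675\right) - \left(-1\right) \left(-1625\right)\right) = -24590 - \left(\left(-5 + 135 + 675\right) - 1625\right) = -24590 - \left(805 - 1625\right) = -24590 - -820 = -24590 + 820 = -23770$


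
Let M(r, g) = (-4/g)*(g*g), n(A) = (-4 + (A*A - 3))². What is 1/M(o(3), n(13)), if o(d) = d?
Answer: -1/104976 ≈ -9.5260e-6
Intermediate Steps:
n(A) = (-7 + A²)² (n(A) = (-4 + (A² - 3))² = (-4 + (-3 + A²))² = (-7 + A²)²)
M(r, g) = -4*g (M(r, g) = (-4/g)*g² = -4*g)
1/M(o(3), n(13)) = 1/(-4*(-7 + 13²)²) = 1/(-4*(-7 + 169)²) = 1/(-4*162²) = 1/(-4*26244) = 1/(-104976) = -1/104976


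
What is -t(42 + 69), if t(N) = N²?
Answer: -12321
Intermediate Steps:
-t(42 + 69) = -(42 + 69)² = -1*111² = -1*12321 = -12321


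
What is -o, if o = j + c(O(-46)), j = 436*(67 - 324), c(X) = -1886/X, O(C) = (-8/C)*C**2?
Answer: 896457/8 ≈ 1.1206e+5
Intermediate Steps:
O(C) = -8*C
j = -112052 (j = 436*(-257) = -112052)
o = -896457/8 (o = -112052 - 1886/((-8*(-46))) = -112052 - 1886/368 = -112052 - 1886*1/368 = -112052 - 41/8 = -896457/8 ≈ -1.1206e+5)
-o = -1*(-896457/8) = 896457/8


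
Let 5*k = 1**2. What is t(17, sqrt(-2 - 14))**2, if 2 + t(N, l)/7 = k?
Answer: 3969/25 ≈ 158.76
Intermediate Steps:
k = 1/5 (k = (1/5)*1**2 = (1/5)*1 = 1/5 ≈ 0.20000)
t(N, l) = -63/5 (t(N, l) = -14 + 7*(1/5) = -14 + 7/5 = -63/5)
t(17, sqrt(-2 - 14))**2 = (-63/5)**2 = 3969/25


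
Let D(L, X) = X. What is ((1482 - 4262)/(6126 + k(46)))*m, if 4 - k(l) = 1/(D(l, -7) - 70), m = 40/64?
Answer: -267575/944022 ≈ -0.28344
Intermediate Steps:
m = 5/8 (m = 40*(1/64) = 5/8 ≈ 0.62500)
k(l) = 309/77 (k(l) = 4 - 1/(-7 - 70) = 4 - 1/(-77) = 4 - 1*(-1/77) = 4 + 1/77 = 309/77)
((1482 - 4262)/(6126 + k(46)))*m = ((1482 - 4262)/(6126 + 309/77))*(5/8) = -2780/472011/77*(5/8) = -2780*77/472011*(5/8) = -214060/472011*5/8 = -267575/944022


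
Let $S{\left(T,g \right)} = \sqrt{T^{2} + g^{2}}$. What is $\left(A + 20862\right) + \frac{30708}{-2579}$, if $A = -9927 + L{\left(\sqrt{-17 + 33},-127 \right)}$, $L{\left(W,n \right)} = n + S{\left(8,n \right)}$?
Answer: $\frac{27843124}{2579} + \sqrt{16193} \approx 10923.0$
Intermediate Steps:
$L{\left(W,n \right)} = n + \sqrt{64 + n^{2}}$ ($L{\left(W,n \right)} = n + \sqrt{8^{2} + n^{2}} = n + \sqrt{64 + n^{2}}$)
$A = -10054 + \sqrt{16193}$ ($A = -9927 - \left(127 - \sqrt{64 + \left(-127\right)^{2}}\right) = -9927 - \left(127 - \sqrt{64 + 16129}\right) = -9927 - \left(127 - \sqrt{16193}\right) = -10054 + \sqrt{16193} \approx -9926.8$)
$\left(A + 20862\right) + \frac{30708}{-2579} = \left(\left(-10054 + \sqrt{16193}\right) + 20862\right) + \frac{30708}{-2579} = \left(10808 + \sqrt{16193}\right) + 30708 \left(- \frac{1}{2579}\right) = \left(10808 + \sqrt{16193}\right) - \frac{30708}{2579} = \frac{27843124}{2579} + \sqrt{16193}$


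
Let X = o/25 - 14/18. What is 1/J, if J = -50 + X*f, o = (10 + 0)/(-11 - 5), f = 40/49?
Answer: -441/22339 ≈ -0.019741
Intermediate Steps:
f = 40/49 (f = 40*(1/49) = 40/49 ≈ 0.81633)
o = -5/8 (o = 10/(-16) = 10*(-1/16) = -5/8 ≈ -0.62500)
X = -289/360 (X = -5/8/25 - 14/18 = -5/8*1/25 - 14*1/18 = -1/40 - 7/9 = -289/360 ≈ -0.80278)
J = -22339/441 (J = -50 - 289/360*40/49 = -50 - 289/441 = -22339/441 ≈ -50.655)
1/J = 1/(-22339/441) = -441/22339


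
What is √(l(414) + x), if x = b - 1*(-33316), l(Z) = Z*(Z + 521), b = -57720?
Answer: √362686 ≈ 602.23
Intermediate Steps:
l(Z) = Z*(521 + Z)
x = -24404 (x = -57720 - 1*(-33316) = -57720 + 33316 = -24404)
√(l(414) + x) = √(414*(521 + 414) - 24404) = √(414*935 - 24404) = √(387090 - 24404) = √362686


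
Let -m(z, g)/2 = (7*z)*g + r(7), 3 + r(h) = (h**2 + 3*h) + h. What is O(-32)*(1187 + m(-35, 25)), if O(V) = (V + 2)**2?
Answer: 11960100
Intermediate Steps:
r(h) = -3 + h**2 + 4*h (r(h) = -3 + ((h**2 + 3*h) + h) = -3 + (h**2 + 4*h) = -3 + h**2 + 4*h)
m(z, g) = -148 - 14*g*z (m(z, g) = -2*((7*z)*g + (-3 + 7**2 + 4*7)) = -2*(7*g*z + (-3 + 49 + 28)) = -2*(7*g*z + 74) = -2*(74 + 7*g*z) = -148 - 14*g*z)
O(V) = (2 + V)**2
O(-32)*(1187 + m(-35, 25)) = (2 - 32)**2*(1187 + (-148 - 14*25*(-35))) = (-30)**2*(1187 + (-148 + 12250)) = 900*(1187 + 12102) = 900*13289 = 11960100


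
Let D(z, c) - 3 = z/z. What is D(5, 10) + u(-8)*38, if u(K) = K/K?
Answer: 42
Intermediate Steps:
u(K) = 1
D(z, c) = 4 (D(z, c) = 3 + z/z = 3 + 1 = 4)
D(5, 10) + u(-8)*38 = 4 + 1*38 = 4 + 38 = 42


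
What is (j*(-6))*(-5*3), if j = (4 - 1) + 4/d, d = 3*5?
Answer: 294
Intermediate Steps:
d = 15
j = 49/15 (j = (4 - 1) + 4/15 = 3 + (1/15)*4 = 3 + 4/15 = 49/15 ≈ 3.2667)
(j*(-6))*(-5*3) = ((49/15)*(-6))*(-5*3) = -98/5*(-15) = 294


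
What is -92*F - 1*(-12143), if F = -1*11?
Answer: 13155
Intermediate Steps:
F = -11
-92*F - 1*(-12143) = -92*(-11) - 1*(-12143) = 1012 + 12143 = 13155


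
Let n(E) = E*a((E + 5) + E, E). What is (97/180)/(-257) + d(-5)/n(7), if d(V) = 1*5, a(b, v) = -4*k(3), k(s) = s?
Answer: -9977/161910 ≈ -0.061621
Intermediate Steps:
a(b, v) = -12 (a(b, v) = -4*3 = -12)
d(V) = 5
n(E) = -12*E (n(E) = E*(-12) = -12*E)
(97/180)/(-257) + d(-5)/n(7) = (97/180)/(-257) + 5/((-12*7)) = (97*(1/180))*(-1/257) + 5/(-84) = (97/180)*(-1/257) + 5*(-1/84) = -97/46260 - 5/84 = -9977/161910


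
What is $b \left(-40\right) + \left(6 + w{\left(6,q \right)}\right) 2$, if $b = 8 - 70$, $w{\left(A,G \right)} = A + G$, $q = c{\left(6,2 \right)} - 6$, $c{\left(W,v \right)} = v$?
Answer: $2496$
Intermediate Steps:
$q = -4$ ($q = 2 - 6 = -4$)
$b = -62$ ($b = 8 - 70 = -62$)
$b \left(-40\right) + \left(6 + w{\left(6,q \right)}\right) 2 = \left(-62\right) \left(-40\right) + \left(6 + \left(6 - 4\right)\right) 2 = 2480 + \left(6 + 2\right) 2 = 2480 + 8 \cdot 2 = 2480 + 16 = 2496$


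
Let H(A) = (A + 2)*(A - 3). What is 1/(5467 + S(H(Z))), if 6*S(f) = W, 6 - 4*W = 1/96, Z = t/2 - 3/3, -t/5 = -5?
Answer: 2304/12596543 ≈ 0.00018291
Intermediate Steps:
t = 25 (t = -5*(-5) = 25)
Z = 23/2 (Z = 25/2 - 3/3 = 25*(½) - 3*⅓ = 25/2 - 1 = 23/2 ≈ 11.500)
H(A) = (-3 + A)*(2 + A) (H(A) = (2 + A)*(-3 + A) = (-3 + A)*(2 + A))
W = 575/384 (W = 3/2 - ¼/96 = 3/2 - ¼*1/96 = 3/2 - 1/384 = 575/384 ≈ 1.4974)
S(f) = 575/2304 (S(f) = (⅙)*(575/384) = 575/2304)
1/(5467 + S(H(Z))) = 1/(5467 + 575/2304) = 1/(12596543/2304) = 2304/12596543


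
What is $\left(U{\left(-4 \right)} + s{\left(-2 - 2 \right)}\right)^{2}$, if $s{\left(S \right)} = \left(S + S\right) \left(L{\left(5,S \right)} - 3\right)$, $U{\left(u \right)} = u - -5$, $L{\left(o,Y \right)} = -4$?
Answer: $3249$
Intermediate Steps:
$U{\left(u \right)} = 5 + u$ ($U{\left(u \right)} = u + 5 = 5 + u$)
$s{\left(S \right)} = - 14 S$ ($s{\left(S \right)} = \left(S + S\right) \left(-4 - 3\right) = 2 S \left(-7\right) = - 14 S$)
$\left(U{\left(-4 \right)} + s{\left(-2 - 2 \right)}\right)^{2} = \left(\left(5 - 4\right) - 14 \left(-2 - 2\right)\right)^{2} = \left(1 - 14 \left(-2 - 2\right)\right)^{2} = \left(1 - -56\right)^{2} = \left(1 + 56\right)^{2} = 57^{2} = 3249$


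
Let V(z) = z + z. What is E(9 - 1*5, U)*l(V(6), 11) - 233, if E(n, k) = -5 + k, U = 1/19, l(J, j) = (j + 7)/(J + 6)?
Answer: -4521/19 ≈ -237.95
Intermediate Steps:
V(z) = 2*z
l(J, j) = (7 + j)/(6 + J)
U = 1/19 ≈ 0.052632
E(9 - 1*5, U)*l(V(6), 11) - 233 = (-5 + 1/19)*((7 + 11)/(6 + 2*6)) - 233 = -94*18/(19*(6 + 12)) - 233 = -94*18/(19*18) - 233 = -47*18/171 - 233 = -94/19*1 - 233 = -94/19 - 233 = -4521/19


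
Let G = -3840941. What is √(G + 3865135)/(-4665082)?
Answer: -√24194/4665082 ≈ -3.3342e-5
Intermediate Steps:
√(G + 3865135)/(-4665082) = √(-3840941 + 3865135)/(-4665082) = √24194*(-1/4665082) = -√24194/4665082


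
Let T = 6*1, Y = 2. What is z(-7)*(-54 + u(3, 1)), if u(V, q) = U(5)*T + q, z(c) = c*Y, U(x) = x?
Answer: 322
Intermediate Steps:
T = 6
z(c) = 2*c (z(c) = c*2 = 2*c)
u(V, q) = 30 + q (u(V, q) = 5*6 + q = 30 + q)
z(-7)*(-54 + u(3, 1)) = (2*(-7))*(-54 + (30 + 1)) = -14*(-54 + 31) = -14*(-23) = 322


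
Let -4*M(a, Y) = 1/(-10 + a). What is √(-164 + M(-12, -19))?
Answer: I*√317482/44 ≈ 12.806*I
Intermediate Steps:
M(a, Y) = -1/(4*(-10 + a))
√(-164 + M(-12, -19)) = √(-164 - 1/(-40 + 4*(-12))) = √(-164 - 1/(-40 - 48)) = √(-164 - 1/(-88)) = √(-164 - 1*(-1/88)) = √(-164 + 1/88) = √(-14431/88) = I*√317482/44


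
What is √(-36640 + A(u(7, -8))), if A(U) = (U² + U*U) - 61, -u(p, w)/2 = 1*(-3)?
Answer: I*√36629 ≈ 191.39*I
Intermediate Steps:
u(p, w) = 6 (u(p, w) = -2*(-3) = 6)
A(U) = -61 + 2*U² (A(U) = (U² + U²) - 61 = 2*U² - 61 = -61 + 2*U²)
√(-36640 + A(u(7, -8))) = √(-36640 + (-61 + 2*6²)) = √(-36640 + (-61 + 2*36)) = √(-36640 + (-61 + 72)) = √(-36640 + 11) = √(-36629) = I*√36629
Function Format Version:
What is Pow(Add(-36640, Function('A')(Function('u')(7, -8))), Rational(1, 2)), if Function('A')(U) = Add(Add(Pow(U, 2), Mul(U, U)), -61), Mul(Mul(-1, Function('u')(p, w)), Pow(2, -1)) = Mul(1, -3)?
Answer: Mul(I, Pow(36629, Rational(1, 2))) ≈ Mul(191.39, I)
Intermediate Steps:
Function('u')(p, w) = 6 (Function('u')(p, w) = Mul(-2, Mul(1, -3)) = Mul(-2, -3) = 6)
Function('A')(U) = Add(-61, Mul(2, Pow(U, 2))) (Function('A')(U) = Add(Add(Pow(U, 2), Pow(U, 2)), -61) = Add(Mul(2, Pow(U, 2)), -61) = Add(-61, Mul(2, Pow(U, 2))))
Pow(Add(-36640, Function('A')(Function('u')(7, -8))), Rational(1, 2)) = Pow(Add(-36640, Add(-61, Mul(2, Pow(6, 2)))), Rational(1, 2)) = Pow(Add(-36640, Add(-61, Mul(2, 36))), Rational(1, 2)) = Pow(Add(-36640, Add(-61, 72)), Rational(1, 2)) = Pow(Add(-36640, 11), Rational(1, 2)) = Pow(-36629, Rational(1, 2)) = Mul(I, Pow(36629, Rational(1, 2)))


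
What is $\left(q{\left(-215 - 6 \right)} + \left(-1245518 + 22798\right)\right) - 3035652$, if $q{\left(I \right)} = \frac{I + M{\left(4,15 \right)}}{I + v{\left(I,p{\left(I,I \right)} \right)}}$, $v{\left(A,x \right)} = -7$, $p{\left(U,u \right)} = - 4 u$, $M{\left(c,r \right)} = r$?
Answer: $- \frac{485454305}{114} \approx -4.2584 \cdot 10^{6}$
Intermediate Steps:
$q{\left(I \right)} = \frac{15 + I}{-7 + I}$ ($q{\left(I \right)} = \frac{I + 15}{I - 7} = \frac{15 + I}{-7 + I}$)
$\left(q{\left(-215 - 6 \right)} + \left(-1245518 + 22798\right)\right) - 3035652 = \left(\frac{15 - 221}{-7 - 221} + \left(-1245518 + 22798\right)\right) - 3035652 = \left(\frac{15 - 221}{-7 - 221} - 1222720\right) - 3035652 = \left(\frac{1}{-228} \left(-206\right) - 1222720\right) - 3035652 = \left(\left(- \frac{1}{228}\right) \left(-206\right) - 1222720\right) - 3035652 = \left(\frac{103}{114} - 1222720\right) - 3035652 = - \frac{139389977}{114} - 3035652 = - \frac{485454305}{114}$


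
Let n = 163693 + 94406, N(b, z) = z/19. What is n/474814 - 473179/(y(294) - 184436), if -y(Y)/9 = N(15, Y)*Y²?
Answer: 4585925282891/7875602121940 ≈ 0.58230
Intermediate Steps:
N(b, z) = z/19 (N(b, z) = z*(1/19) = z/19)
n = 258099
y(Y) = -9*Y³/19 (y(Y) = -9*Y/19*Y² = -9*Y³/19)
n/474814 - 473179/(y(294) - 184436) = 258099/474814 - 473179/(-9/19*294³ - 184436) = 258099*(1/474814) - 473179/(-9/19*25412184 - 184436) = 258099/474814 - 473179/(-228709656/19 - 184436) = 258099/474814 - 473179/(-232213940/19) = 258099/474814 - 473179*(-19/232213940) = 258099/474814 + 1284343/33173420 = 4585925282891/7875602121940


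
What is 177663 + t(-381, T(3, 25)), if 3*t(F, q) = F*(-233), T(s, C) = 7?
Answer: 207254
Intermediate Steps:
t(F, q) = -233*F/3 (t(F, q) = (F*(-233))/3 = (-233*F)/3 = -233*F/3)
177663 + t(-381, T(3, 25)) = 177663 - 233/3*(-381) = 177663 + 29591 = 207254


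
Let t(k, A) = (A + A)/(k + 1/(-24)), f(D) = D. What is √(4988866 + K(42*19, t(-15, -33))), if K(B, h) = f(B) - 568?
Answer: 6*√138586 ≈ 2233.6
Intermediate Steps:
t(k, A) = 2*A/(-1/24 + k) (t(k, A) = (2*A)/(k - 1/24) = (2*A)/(-1/24 + k) = 2*A/(-1/24 + k))
K(B, h) = -568 + B (K(B, h) = B - 568 = -568 + B)
√(4988866 + K(42*19, t(-15, -33))) = √(4988866 + (-568 + 42*19)) = √(4988866 + (-568 + 798)) = √(4988866 + 230) = √4989096 = 6*√138586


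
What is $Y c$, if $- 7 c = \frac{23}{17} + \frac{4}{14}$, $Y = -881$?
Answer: $\frac{171795}{833} \approx 206.24$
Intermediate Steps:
$c = - \frac{195}{833}$ ($c = - \frac{\frac{23}{17} + \frac{4}{14}}{7} = - \frac{23 \cdot \frac{1}{17} + 4 \cdot \frac{1}{14}}{7} = - \frac{\frac{23}{17} + \frac{2}{7}}{7} = \left(- \frac{1}{7}\right) \frac{195}{119} = - \frac{195}{833} \approx -0.23409$)
$Y c = \left(-881\right) \left(- \frac{195}{833}\right) = \frac{171795}{833}$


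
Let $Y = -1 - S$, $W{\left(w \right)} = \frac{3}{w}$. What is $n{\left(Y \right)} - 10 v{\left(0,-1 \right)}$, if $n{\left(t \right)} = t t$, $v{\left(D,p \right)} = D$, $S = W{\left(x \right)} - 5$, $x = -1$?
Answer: $49$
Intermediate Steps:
$S = -8$ ($S = \frac{3}{-1} - 5 = 3 \left(-1\right) - 5 = -3 - 5 = -8$)
$Y = 7$ ($Y = -1 - -8 = -1 + 8 = 7$)
$n{\left(t \right)} = t^{2}$
$n{\left(Y \right)} - 10 v{\left(0,-1 \right)} = 7^{2} - 0 = 49 + 0 = 49$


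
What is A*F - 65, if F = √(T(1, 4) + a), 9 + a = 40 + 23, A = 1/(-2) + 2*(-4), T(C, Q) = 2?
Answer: -65 - 17*√14 ≈ -128.61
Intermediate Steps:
A = -17/2 (A = -½ - 8 = -17/2 ≈ -8.5000)
a = 54 (a = -9 + (40 + 23) = -9 + 63 = 54)
F = 2*√14 (F = √(2 + 54) = √56 = 2*√14 ≈ 7.4833)
A*F - 65 = -17*√14 - 65 = -65 - 17*√14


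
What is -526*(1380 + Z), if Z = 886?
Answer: -1191916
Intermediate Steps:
-526*(1380 + Z) = -526*(1380 + 886) = -526*2266 = -1191916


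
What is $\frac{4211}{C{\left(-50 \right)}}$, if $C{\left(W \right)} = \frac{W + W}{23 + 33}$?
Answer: $- \frac{58954}{25} \approx -2358.2$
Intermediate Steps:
$C{\left(W \right)} = \frac{W}{28}$ ($C{\left(W \right)} = \frac{2 W}{56} = 2 W \frac{1}{56} = \frac{W}{28}$)
$\frac{4211}{C{\left(-50 \right)}} = \frac{4211}{\frac{1}{28} \left(-50\right)} = \frac{4211}{- \frac{25}{14}} = 4211 \left(- \frac{14}{25}\right) = - \frac{58954}{25}$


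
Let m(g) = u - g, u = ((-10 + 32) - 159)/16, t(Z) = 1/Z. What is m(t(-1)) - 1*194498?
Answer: -3112089/16 ≈ -1.9451e+5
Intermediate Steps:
u = -137/16 (u = (22 - 159)*(1/16) = -137*1/16 = -137/16 ≈ -8.5625)
m(g) = -137/16 - g
m(t(-1)) - 1*194498 = (-137/16 - 1/(-1)) - 1*194498 = (-137/16 - 1*(-1)) - 194498 = (-137/16 + 1) - 194498 = -121/16 - 194498 = -3112089/16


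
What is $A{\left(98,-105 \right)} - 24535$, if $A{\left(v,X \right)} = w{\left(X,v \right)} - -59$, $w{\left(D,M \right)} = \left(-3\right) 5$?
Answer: $-24491$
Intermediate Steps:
$w{\left(D,M \right)} = -15$
$A{\left(v,X \right)} = 44$ ($A{\left(v,X \right)} = -15 - -59 = -15 + 59 = 44$)
$A{\left(98,-105 \right)} - 24535 = 44 - 24535 = -24491$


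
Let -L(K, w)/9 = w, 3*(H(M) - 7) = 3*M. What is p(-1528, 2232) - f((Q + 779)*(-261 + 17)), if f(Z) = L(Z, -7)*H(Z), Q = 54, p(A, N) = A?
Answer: 12802907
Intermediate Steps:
H(M) = 7 + M (H(M) = 7 + (3*M)/3 = 7 + M)
L(K, w) = -9*w
f(Z) = 441 + 63*Z (f(Z) = (-9*(-7))*(7 + Z) = 63*(7 + Z) = 441 + 63*Z)
p(-1528, 2232) - f((Q + 779)*(-261 + 17)) = -1528 - (441 + 63*((54 + 779)*(-261 + 17))) = -1528 - (441 + 63*(833*(-244))) = -1528 - (441 + 63*(-203252)) = -1528 - (441 - 12804876) = -1528 - 1*(-12804435) = -1528 + 12804435 = 12802907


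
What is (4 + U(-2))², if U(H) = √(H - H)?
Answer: 16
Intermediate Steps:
U(H) = 0 (U(H) = √0 = 0)
(4 + U(-2))² = (4 + 0)² = 4² = 16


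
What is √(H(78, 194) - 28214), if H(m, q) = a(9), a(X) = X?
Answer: I*√28205 ≈ 167.94*I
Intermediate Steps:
H(m, q) = 9
√(H(78, 194) - 28214) = √(9 - 28214) = √(-28205) = I*√28205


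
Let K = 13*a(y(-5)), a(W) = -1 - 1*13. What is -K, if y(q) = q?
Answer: 182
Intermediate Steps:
a(W) = -14 (a(W) = -1 - 13 = -14)
K = -182 (K = 13*(-14) = -182)
-K = -1*(-182) = 182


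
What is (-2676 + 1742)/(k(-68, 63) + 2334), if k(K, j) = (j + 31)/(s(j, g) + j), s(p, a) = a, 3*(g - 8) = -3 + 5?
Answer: -100405/251046 ≈ -0.39995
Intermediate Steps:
g = 26/3 (g = 8 + (-3 + 5)/3 = 8 + (1/3)*2 = 8 + 2/3 = 26/3 ≈ 8.6667)
k(K, j) = (31 + j)/(26/3 + j) (k(K, j) = (j + 31)/(26/3 + j) = (31 + j)/(26/3 + j))
(-2676 + 1742)/(k(-68, 63) + 2334) = (-2676 + 1742)/(3*(31 + 63)/(26 + 3*63) + 2334) = -934/(3*94/(26 + 189) + 2334) = -934/(3*94/215 + 2334) = -934/(3*(1/215)*94 + 2334) = -934/(282/215 + 2334) = -934/502092/215 = -934*215/502092 = -100405/251046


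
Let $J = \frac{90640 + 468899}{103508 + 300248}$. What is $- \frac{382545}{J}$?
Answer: $- \frac{17161648780}{62171} \approx -2.7604 \cdot 10^{5}$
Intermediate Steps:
$J = \frac{559539}{403756} \approx 1.3858$
$- \frac{382545}{J} = - \frac{382545}{\frac{559539}{403756}} = \left(-382545\right) \frac{403756}{559539} = - \frac{17161648780}{62171}$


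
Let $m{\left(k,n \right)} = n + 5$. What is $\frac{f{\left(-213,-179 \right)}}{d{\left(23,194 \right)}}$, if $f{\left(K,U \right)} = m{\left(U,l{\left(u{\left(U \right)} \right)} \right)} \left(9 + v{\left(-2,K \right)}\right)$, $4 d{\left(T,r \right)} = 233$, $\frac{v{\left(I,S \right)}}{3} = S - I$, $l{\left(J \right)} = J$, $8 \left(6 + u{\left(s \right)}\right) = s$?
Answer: $\frac{58344}{233} \approx 250.4$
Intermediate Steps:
$u{\left(s \right)} = -6 + \frac{s}{8}$
$v{\left(I,S \right)} = - 3 I + 3 S$ ($v{\left(I,S \right)} = 3 \left(S - I\right) = - 3 I + 3 S$)
$d{\left(T,r \right)} = \frac{233}{4}$ ($d{\left(T,r \right)} = \frac{1}{4} \cdot 233 = \frac{233}{4}$)
$m{\left(k,n \right)} = 5 + n$
$f{\left(K,U \right)} = \left(-1 + \frac{U}{8}\right) \left(15 + 3 K\right)$ ($f{\left(K,U \right)} = \left(5 + \left(-6 + \frac{U}{8}\right)\right) \left(9 + \left(\left(-3\right) \left(-2\right) + 3 K\right)\right) = \left(-1 + \frac{U}{8}\right) \left(9 + \left(6 + 3 K\right)\right) = \left(-1 + \frac{U}{8}\right) \left(15 + 3 K\right)$)
$\frac{f{\left(-213,-179 \right)}}{d{\left(23,194 \right)}} = \frac{\frac{3}{8} \left(-8 - 179\right) \left(5 - 213\right)}{\frac{233}{4}} = \frac{3}{8} \left(-187\right) \left(-208\right) \frac{4}{233} = 14586 \cdot \frac{4}{233} = \frac{58344}{233}$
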